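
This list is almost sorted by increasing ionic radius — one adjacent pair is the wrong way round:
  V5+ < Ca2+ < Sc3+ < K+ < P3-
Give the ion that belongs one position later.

The pair Ca2+, Sc3+ is the wrong way round — they are isoelectronic (18 e⁻) and Sc has more protons than Ca (21 vs 20), making Sc3+ smaller. All other adjacent pairs agree with periodic trends, so Ca2+ is the misplaced ion.

Ca2+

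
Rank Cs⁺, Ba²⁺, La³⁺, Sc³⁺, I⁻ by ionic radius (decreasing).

I⁻ > Cs⁺ > Ba²⁺ > La³⁺ > Sc³⁺

Work out protons and electrons: Sc³⁺: 18 e⁻, Z=21, La³⁺: 54 e⁻, Z=57, Ba²⁺: 54 e⁻, Z=56, Cs⁺: 54 e⁻, Z=55, I⁻: 54 e⁻, Z=53. Sc³⁺ < La³⁺ (same group, period 4 vs 6); La³⁺ < Ba²⁺ (isoelectronic, higher Z=57 is smaller); Ba²⁺ < Cs⁺ (isoelectronic, higher Z=56 is smaller); Cs⁺ < I⁻ (isoelectronic, higher Z=55 is smaller).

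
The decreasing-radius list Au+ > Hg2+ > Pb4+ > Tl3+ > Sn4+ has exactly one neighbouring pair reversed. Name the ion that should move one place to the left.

Tl3+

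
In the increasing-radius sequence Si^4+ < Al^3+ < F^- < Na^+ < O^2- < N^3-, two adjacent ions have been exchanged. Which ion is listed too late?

The pair F^-, Na^+ is the wrong way round — both have 10 electrons but Z(Na)=11 > Z(F)=9, so Na^+ should be the smaller of the two. All other adjacent pairs agree with periodic trends, so Na^+ is the misplaced ion.

Na^+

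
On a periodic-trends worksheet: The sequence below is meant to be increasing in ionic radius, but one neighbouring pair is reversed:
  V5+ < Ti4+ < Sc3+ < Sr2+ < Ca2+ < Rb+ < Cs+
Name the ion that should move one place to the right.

Scanning neighbour by neighbour, only Sr2+/Ca2+ violates a trend: same group and charge — period 4 sits above period 5, so Ca2+ is smaller. That makes Sr2+ the one sitting a position early relative to where it belongs.

Sr2+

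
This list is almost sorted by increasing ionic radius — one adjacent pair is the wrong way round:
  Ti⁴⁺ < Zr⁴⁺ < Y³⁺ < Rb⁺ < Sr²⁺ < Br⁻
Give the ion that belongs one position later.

The pair Rb⁺, Sr²⁺ is the wrong way round — Sr²⁺ and Rb⁺ share 36 electrons; the higher nuclear charge on Sr (Z=38) contracts it more, so Sr²⁺ < Rb⁺. All other adjacent pairs agree with periodic trends, so Rb⁺ is the misplaced ion.

Rb⁺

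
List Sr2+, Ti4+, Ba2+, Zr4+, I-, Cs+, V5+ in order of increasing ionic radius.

First list Z and electron count for each: V5+ (Z=23, 18 e⁻), Ti4+ (Z=22, 18 e⁻), Zr4+ (Z=40, 36 e⁻), Sr2+ (Z=38, 36 e⁻), Ba2+ (Z=56, 54 e⁻), Cs+ (Z=55, 54 e⁻), I- (Z=53, 54 e⁻). V5+ < Ti4+ (both 18 e⁻, Z=23>22); Ti4+ < Zr4+ (same group, 1 shell fewer); Zr4+ < Sr2+ (isoelectronic, higher Z=40 is smaller); Sr2+ < Ba2+ (same group, period 5 vs 6); Ba2+ < Cs+ (both 54 e⁻, Z=56>55); Cs+ < I- (isoelectronic, higher Z=55 is smaller).

V5+ < Ti4+ < Zr4+ < Sr2+ < Ba2+ < Cs+ < I-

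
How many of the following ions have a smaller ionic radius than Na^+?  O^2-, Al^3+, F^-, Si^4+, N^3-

2

All of these have 10 electrons (isoelectronic). With the same electron cloud, the ion with the most protons pulls it in tightest. Nuclear charges: Si^4+ (Z=14), Al^3+ (Z=13), Na^+ (Z=11), F^- (Z=9), O^2- (Z=8), N^3- (Z=7). Highest Z is smallest.
Placing each against Na^+: smaller — Si^4+, Al^3+; larger — F^-, O^2-, N^3-. So 2 are smaller.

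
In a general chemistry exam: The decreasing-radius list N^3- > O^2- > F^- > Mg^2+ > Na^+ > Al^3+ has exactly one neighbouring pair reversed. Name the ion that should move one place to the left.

Check each adjacent pair. Mg^2+ and Na^+ are reversed: Mg^2+ and Na^+ share 10 electrons; the higher nuclear charge on Mg (Z=12) contracts it more, so Mg^2+ < Na^+. No other neighbouring pair contradicts the periodic trends, so Na^+ is the ion listed too late.

Na^+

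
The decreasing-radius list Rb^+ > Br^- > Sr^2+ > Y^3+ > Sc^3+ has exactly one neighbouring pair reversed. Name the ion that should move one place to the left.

Compare adjacent ions: both have 36 electrons but Z(Rb)=37 > Z(Br)=35, so Rb^+ should be the smaller of the two — yet in this decreasing list Rb^+ sits before Br^-. Nothing else is reversed, so Br^- should move one place to the left.

Br^-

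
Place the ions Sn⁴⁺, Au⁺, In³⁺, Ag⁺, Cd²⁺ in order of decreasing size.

Au⁺ > Ag⁺ > Cd²⁺ > In³⁺ > Sn⁴⁺

Sn⁴⁺: 46 e⁻, Z=50, In³⁺: 46 e⁻, Z=49, Cd²⁺: 46 e⁻, Z=48, Ag⁺: 46 e⁻, Z=47, Au⁺: 78 e⁻, Z=79. Sn⁴⁺ < In³⁺ (both 46 e⁻, Z=50>49); In³⁺ < Cd²⁺ (both 46 e⁻, Z=49>48); Cd²⁺ < Ag⁺ (isoelectronic, higher Z=48 is smaller); Ag⁺ < Au⁺ (same group, 1 shell fewer).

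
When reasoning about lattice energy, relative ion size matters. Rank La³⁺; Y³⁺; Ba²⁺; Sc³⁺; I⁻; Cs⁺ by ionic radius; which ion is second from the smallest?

Y³⁺

Sc³⁺ (Z=21, 18 e⁻), Y³⁺ (Z=39, 36 e⁻), La³⁺ (Z=57, 54 e⁻), Ba²⁺ (Z=56, 54 e⁻), Cs⁺ (Z=55, 54 e⁻), I⁻ (Z=53, 54 e⁻). Sc³⁺ < Y³⁺ (same group, period 4 vs 5); Y³⁺ < La³⁺ (same group, period 5 vs 6); La³⁺ < Ba²⁺ (both 54 e⁻, Z=57>56); Ba²⁺ < Cs⁺ (isoelectronic, higher Z=56 is smaller); Cs⁺ < I⁻ (both 54 e⁻, Z=55>53).
Full ascending order: Sc³⁺ < Y³⁺ < La³⁺ < Ba²⁺ < Cs⁺ < I⁻. Counting from the smallest, position 2 is Y³⁺.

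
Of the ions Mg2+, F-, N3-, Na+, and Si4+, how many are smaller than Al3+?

1

Isoelectronic series (10 e⁻ each). Size is set by nuclear charge: more protons means a smaller ion. Si4+ (Z=14), Al3+ (Z=13), Mg2+ (Z=12), Na+ (Z=11), F- (Z=9), N3- (Z=7).
Overall: Si4+ < Al3+ < Mg2+ < Na+ < F- < N3-. Al3+ has 1 below it and 4 above. That's 1.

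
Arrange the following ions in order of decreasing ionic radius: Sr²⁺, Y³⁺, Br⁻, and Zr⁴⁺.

Br⁻ > Sr²⁺ > Y³⁺ > Zr⁴⁺

These species are isoelectronic with 36 electrons. The only difference is the number of protons: Zr⁴⁺ (Z=40), Y³⁺ (Z=39), Sr²⁺ (Z=38), Br⁻ (Z=35). The strongest nuclear pull (Zr⁴⁺) gives the smallest ion.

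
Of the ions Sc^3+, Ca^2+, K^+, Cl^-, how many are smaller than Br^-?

4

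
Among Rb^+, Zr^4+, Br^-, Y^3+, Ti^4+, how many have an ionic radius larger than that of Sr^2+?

2

Ti^4+ has 18 e⁻ (Z=22), Zr^4+ has 36 e⁻ (Z=40), Y^3+ has 36 e⁻ (Z=39), Sr^2+ has 36 e⁻ (Z=38), Rb^+ has 36 e⁻ (Z=37), Br^- has 36 e⁻ (Z=35). Ti^4+ < Zr^4+ (same group, period 4 vs 5); Zr^4+ < Y^3+ (both 36 e⁻, Z=40>39); Y^3+ < Sr^2+ (isoelectronic, higher Z=39 is smaller); Sr^2+ < Rb^+ (both 36 e⁻, Z=38>37); Rb^+ < Br^- (both 36 e⁻, Z=37>35).
Relative to Sr^2+, the ions that are larger are Rb^+, Br^-. That's 2.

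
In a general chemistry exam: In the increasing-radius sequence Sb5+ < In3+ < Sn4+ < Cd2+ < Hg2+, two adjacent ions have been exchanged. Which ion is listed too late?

Sn4+

Check each adjacent pair. In3+ and Sn4+ are reversed: both have 46 electrons but Z(Sn)=50 > Z(In)=49, so Sn4+ should be the smaller of the two. No other neighbouring pair contradicts the periodic trends, so Sn4+ is the ion listed too late.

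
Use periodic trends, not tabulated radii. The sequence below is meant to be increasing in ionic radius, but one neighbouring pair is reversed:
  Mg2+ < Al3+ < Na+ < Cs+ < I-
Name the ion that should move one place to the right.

Mg2+

Scanning neighbour by neighbour, only Mg2+/Al3+ violates a trend: they are isoelectronic (10 e⁻) and Al has more protons than Mg (13 vs 12), making Al3+ smaller. That makes Mg2+ the one sitting a position early relative to where it belongs.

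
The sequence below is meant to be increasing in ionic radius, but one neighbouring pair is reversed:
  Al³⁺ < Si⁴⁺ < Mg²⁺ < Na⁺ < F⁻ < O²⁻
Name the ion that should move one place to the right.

The pair Al³⁺, Si⁴⁺ is the wrong way round — Si⁴⁺ and Al³⁺ share 10 electrons; the higher nuclear charge on Si (Z=14) contracts it more, so Si⁴⁺ < Al³⁺. All other adjacent pairs agree with periodic trends, so Al³⁺ is the misplaced ion.

Al³⁺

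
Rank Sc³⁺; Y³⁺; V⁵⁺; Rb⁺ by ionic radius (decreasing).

Rb⁺ > Y³⁺ > Sc³⁺ > V⁵⁺

Tabulating Z and e⁻: V⁵⁺ (Z=23, 18 e⁻), Sc³⁺ (Z=21, 18 e⁻), Y³⁺ (Z=39, 36 e⁻), Rb⁺ (Z=37, 36 e⁻). V⁵⁺ < Sc³⁺ (isoelectronic, higher Z=23 is smaller); Sc³⁺ < Y³⁺ (same group, 1 shell fewer); Y³⁺ < Rb⁺ (both 36 e⁻, Z=39>37).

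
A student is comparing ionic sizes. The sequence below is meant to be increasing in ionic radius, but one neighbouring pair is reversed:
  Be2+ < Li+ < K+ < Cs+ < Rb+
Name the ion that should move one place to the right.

Cs+

The pair Cs+, Rb+ is the wrong way round — Rb+ and Cs+ are in one column with the same charge; the lighter period-5 ion has one fewer shell and is smaller. All other adjacent pairs agree with periodic trends, so Cs+ is the misplaced ion.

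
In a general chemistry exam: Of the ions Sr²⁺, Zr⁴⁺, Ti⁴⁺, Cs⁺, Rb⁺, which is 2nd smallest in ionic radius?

Zr⁴⁺

Ti⁴⁺ (Z=22, 18 e⁻), Zr⁴⁺ (Z=40, 36 e⁻), Sr²⁺ (Z=38, 36 e⁻), Rb⁺ (Z=37, 36 e⁻), Cs⁺ (Z=55, 54 e⁻). Ti⁴⁺ < Zr⁴⁺ (same group, 1 shell fewer); Zr⁴⁺ < Sr²⁺ (isoelectronic, higher Z=40 is smaller); Sr²⁺ < Rb⁺ (both 36 e⁻, Z=38>37); Rb⁺ < Cs⁺ (same group, period 5 vs 6).
Ordering: Ti⁴⁺ < Zr⁴⁺ < Sr²⁺ < Rb⁺ < Cs⁺. The 2nd smallest is Zr⁴⁺.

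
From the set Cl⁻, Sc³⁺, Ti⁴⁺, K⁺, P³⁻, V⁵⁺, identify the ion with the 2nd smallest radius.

Each ion has 18 electrons. The ranking follows nuclear charge in reverse — greater Z gives a smaller radius. V⁵⁺ (Z=23), Ti⁴⁺ (Z=22), Sc³⁺ (Z=21), K⁺ (Z=19), Cl⁻ (Z=17), P³⁻ (Z=15).
So the order is V⁵⁺ < Ti⁴⁺ < Sc³⁺ < K⁺ < Cl⁻ < P³⁻; the 2nd-smallest ion is Ti⁴⁺.

Ti⁴⁺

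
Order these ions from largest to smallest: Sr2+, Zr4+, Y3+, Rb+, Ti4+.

Rb+ > Sr2+ > Y3+ > Zr4+ > Ti4+

Electron counts and nuclear charges: Ti4+: 18 e⁻, Z=22, Zr4+: 36 e⁻, Z=40, Y3+: 36 e⁻, Z=39, Sr2+: 36 e⁻, Z=38, Rb+: 36 e⁻, Z=37. Ti4+ < Zr4+ (same group, 1 shell fewer); Zr4+ < Y3+ (both 36 e⁻, Z=40>39); Y3+ < Sr2+ (both 36 e⁻, Z=39>38); Sr2+ < Rb+ (isoelectronic, higher Z=38 is smaller).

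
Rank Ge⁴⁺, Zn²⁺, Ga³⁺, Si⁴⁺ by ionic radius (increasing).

First list Z and electron count for each: Si⁴⁺ has 10 e⁻ (Z=14), Ge⁴⁺ has 28 e⁻ (Z=32), Ga³⁺ has 28 e⁻ (Z=31), Zn²⁺ has 28 e⁻ (Z=30). Si⁴⁺ < Ge⁴⁺ (same group, 1 shell fewer); Ge⁴⁺ < Ga³⁺ (isoelectronic, higher Z=32 is smaller); Ga³⁺ < Zn²⁺ (isoelectronic, higher Z=31 is smaller).

Si⁴⁺ < Ge⁴⁺ < Ga³⁺ < Zn²⁺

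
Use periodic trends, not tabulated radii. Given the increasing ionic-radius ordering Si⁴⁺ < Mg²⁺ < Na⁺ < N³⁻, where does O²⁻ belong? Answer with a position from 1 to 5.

These species are isoelectronic with 10 electrons. The only difference is the number of protons: Si⁴⁺ (Z=14), Mg²⁺ (Z=12), Na⁺ (Z=11), O²⁻ (Z=8), N³⁻ (Z=7). The strongest nuclear pull (Si⁴⁺) gives the smallest ion.
Merged order: Si⁴⁺ < Mg²⁺ < Na⁺ < O²⁻ < N³⁻ — O²⁻ is number 4.

4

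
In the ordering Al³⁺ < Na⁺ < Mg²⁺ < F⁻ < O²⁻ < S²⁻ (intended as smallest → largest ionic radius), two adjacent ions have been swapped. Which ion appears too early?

Na⁺

The pair Na⁺, Mg²⁺ is the wrong way round — Mg²⁺ and Na⁺ share 10 electrons; the higher nuclear charge on Mg (Z=12) contracts it more, so Mg²⁺ < Na⁺. All other adjacent pairs agree with periodic trends, so Na⁺ is the misplaced ion.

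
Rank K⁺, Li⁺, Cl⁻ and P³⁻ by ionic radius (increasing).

Work out protons and electrons: Li⁺ has 2 e⁻ (Z=3), K⁺ has 18 e⁻ (Z=19), Cl⁻ has 18 e⁻ (Z=17), P³⁻ has 18 e⁻ (Z=15). Li⁺ < K⁺ (same group, 2 shells fewer); K⁺ < Cl⁻ (isoelectronic, higher Z=19 is smaller); Cl⁻ < P³⁻ (isoelectronic, higher Z=17 is smaller).

Li⁺ < K⁺ < Cl⁻ < P³⁻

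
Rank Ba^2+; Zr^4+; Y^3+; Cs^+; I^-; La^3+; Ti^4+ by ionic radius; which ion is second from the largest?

Ti^4+ (Z=22, 18 e⁻), Zr^4+ (Z=40, 36 e⁻), Y^3+ (Z=39, 36 e⁻), La^3+ (Z=57, 54 e⁻), Ba^2+ (Z=56, 54 e⁻), Cs^+ (Z=55, 54 e⁻), I^- (Z=53, 54 e⁻). Ti^4+ < Zr^4+ (same group, 1 shell fewer); Zr^4+ < Y^3+ (isoelectronic, higher Z=40 is smaller); Y^3+ < La^3+ (same group, 1 shell fewer); La^3+ < Ba^2+ (isoelectronic, higher Z=57 is smaller); Ba^2+ < Cs^+ (both 54 e⁻, Z=56>55); Cs^+ < I^- (isoelectronic, higher Z=55 is smaller).
So the order is Ti^4+ < Zr^4+ < Y^3+ < La^3+ < Ba^2+ < Cs^+ < I^-; the 2nd-largest ion is Cs^+.

Cs^+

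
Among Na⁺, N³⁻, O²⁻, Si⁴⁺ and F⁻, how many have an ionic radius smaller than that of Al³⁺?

Each ion has 10 electrons. The ranking follows nuclear charge in reverse — greater Z gives a smaller radius. Si⁴⁺ (Z=14), Al³⁺ (Z=13), Na⁺ (Z=11), F⁻ (Z=9), O²⁻ (Z=8), N³⁻ (Z=7).
Relative to Al³⁺, the ions that are smaller are Si⁴⁺. So 1 is smaller.

1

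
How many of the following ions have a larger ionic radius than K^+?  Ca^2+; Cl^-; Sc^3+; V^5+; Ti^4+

All of these have 18 electrons (isoelectronic). With the same electron cloud, the ion with the most protons pulls it in tightest. Nuclear charges: V^5+ (Z=23), Ti^4+ (Z=22), Sc^3+ (Z=21), Ca^2+ (Z=20), K^+ (Z=19), Cl^- (Z=17). Highest Z is smallest.
Ordering all of them (including K^+) by radius gives V^5+ < Ti^4+ < Sc^3+ < Ca^2+ < K^+ < Cl^-. Count: 1.

1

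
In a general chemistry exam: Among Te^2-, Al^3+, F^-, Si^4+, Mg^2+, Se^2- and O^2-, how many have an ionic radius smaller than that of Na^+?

Work out protons and electrons: Si^4+ (Z=14, 10 e⁻), Al^3+ (Z=13, 10 e⁻), Mg^2+ (Z=12, 10 e⁻), Na^+ (Z=11, 10 e⁻), F^- (Z=9, 10 e⁻), O^2- (Z=8, 10 e⁻), Se^2- (Z=34, 36 e⁻), Te^2- (Z=52, 54 e⁻). Si^4+ < Al^3+ (isoelectronic, higher Z=14 is smaller); Al^3+ < Mg^2+ (both 10 e⁻, Z=13>12); Mg^2+ < Na^+ (isoelectronic, higher Z=12 is smaller); Na^+ < F^- (isoelectronic, higher Z=11 is smaller); F^- < O^2- (isoelectronic, higher Z=9 is smaller); O^2- < Se^2- (same group, period 2 vs 4); Se^2- < Te^2- (same group, 1 shell fewer).
Relative to Na^+, the ions that are smaller are Si^4+, Al^3+, Mg^2+. That's 3.

3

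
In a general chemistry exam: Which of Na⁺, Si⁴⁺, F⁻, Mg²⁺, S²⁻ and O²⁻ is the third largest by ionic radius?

Work out protons and electrons: Si⁴⁺: 10 e⁻, Z=14, Mg²⁺: 10 e⁻, Z=12, Na⁺: 10 e⁻, Z=11, F⁻: 10 e⁻, Z=9, O²⁻: 10 e⁻, Z=8, S²⁻: 18 e⁻, Z=16. Si⁴⁺ < Mg²⁺ (isoelectronic, higher Z=14 is smaller); Mg²⁺ < Na⁺ (isoelectronic, higher Z=12 is smaller); Na⁺ < F⁻ (both 10 e⁻, Z=11>9); F⁻ < O²⁻ (both 10 e⁻, Z=9>8); O²⁻ < S²⁻ (same group, period 2 vs 3).
Full ascending order: Si⁴⁺ < Mg²⁺ < Na⁺ < F⁻ < O²⁻ < S²⁻. Counting from the largest, position 3 is F⁻.

F⁻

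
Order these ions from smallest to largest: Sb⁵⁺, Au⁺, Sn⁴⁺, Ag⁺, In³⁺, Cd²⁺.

Electron counts and nuclear charges: Sb⁵⁺ (Z=51, 46 e⁻), Sn⁴⁺ (Z=50, 46 e⁻), In³⁺ (Z=49, 46 e⁻), Cd²⁺ (Z=48, 46 e⁻), Ag⁺ (Z=47, 46 e⁻), Au⁺ (Z=79, 78 e⁻). Sb⁵⁺ < Sn⁴⁺ (isoelectronic, higher Z=51 is smaller); Sn⁴⁺ < In³⁺ (isoelectronic, higher Z=50 is smaller); In³⁺ < Cd²⁺ (both 46 e⁻, Z=49>48); Cd²⁺ < Ag⁺ (both 46 e⁻, Z=48>47); Ag⁺ < Au⁺ (same group, period 5 vs 6).

Sb⁵⁺ < Sn⁴⁺ < In³⁺ < Cd²⁺ < Ag⁺ < Au⁺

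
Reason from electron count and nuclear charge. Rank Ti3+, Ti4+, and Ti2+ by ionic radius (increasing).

These are all Ti ions. Removing more electrons (higher positive charge) pulls the remaining electrons in closer, so Ti4+ is smallest and Ti2+ is largest.

Ti4+ < Ti3+ < Ti2+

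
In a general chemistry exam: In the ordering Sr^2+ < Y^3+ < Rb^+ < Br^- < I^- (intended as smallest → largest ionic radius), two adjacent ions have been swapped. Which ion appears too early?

Sr^2+

The pair Sr^2+, Y^3+ is the wrong way round — they are isoelectronic (36 e⁻) and Y has more protons than Sr (39 vs 38), making Y^3+ smaller. All other adjacent pairs agree with periodic trends, so Sr^2+ is the misplaced ion.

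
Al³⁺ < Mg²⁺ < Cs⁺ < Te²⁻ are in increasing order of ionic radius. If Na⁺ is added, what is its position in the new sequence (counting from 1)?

3

Al³⁺: 10 e⁻, Z=13, Mg²⁺: 10 e⁻, Z=12, Na⁺: 10 e⁻, Z=11, Cs⁺: 54 e⁻, Z=55, Te²⁻: 54 e⁻, Z=52. Al³⁺ < Mg²⁺ (isoelectronic, higher Z=13 is smaller); Mg²⁺ < Na⁺ (isoelectronic, higher Z=12 is smaller); Na⁺ < Cs⁺ (same group, 3 shells fewer); Cs⁺ < Te²⁻ (isoelectronic, higher Z=55 is smaller).
Merged order: Al³⁺ < Mg²⁺ < Na⁺ < Cs⁺ < Te²⁻ — Na⁺ is number 3.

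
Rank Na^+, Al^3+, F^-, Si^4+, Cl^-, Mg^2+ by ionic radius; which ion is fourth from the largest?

Si^4+: 10 e⁻, Z=14, Al^3+: 10 e⁻, Z=13, Mg^2+: 10 e⁻, Z=12, Na^+: 10 e⁻, Z=11, F^-: 10 e⁻, Z=9, Cl^-: 18 e⁻, Z=17. Si^4+ < Al^3+ (isoelectronic, higher Z=14 is smaller); Al^3+ < Mg^2+ (isoelectronic, higher Z=13 is smaller); Mg^2+ < Na^+ (both 10 e⁻, Z=12>11); Na^+ < F^- (isoelectronic, higher Z=11 is smaller); F^- < Cl^- (same group, 1 shell fewer).
So the order is Si^4+ < Al^3+ < Mg^2+ < Na^+ < F^- < Cl^-; the 4th-largest ion is Mg^2+.

Mg^2+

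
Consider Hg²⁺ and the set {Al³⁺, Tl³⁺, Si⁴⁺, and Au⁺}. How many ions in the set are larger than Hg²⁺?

1

Work out protons and electrons: Si⁴⁺: 10 e⁻, Z=14, Al³⁺: 10 e⁻, Z=13, Tl³⁺: 78 e⁻, Z=81, Hg²⁺: 78 e⁻, Z=80, Au⁺: 78 e⁻, Z=79. Si⁴⁺ < Al³⁺ (isoelectronic, higher Z=14 is smaller); Al³⁺ < Tl³⁺ (same group, period 3 vs 6); Tl³⁺ < Hg²⁺ (isoelectronic, higher Z=81 is smaller); Hg²⁺ < Au⁺ (isoelectronic, higher Z=80 is smaller).
Overall: Si⁴⁺ < Al³⁺ < Tl³⁺ < Hg²⁺ < Au⁺. Hg²⁺ has 3 below it and 1 above. Count: 1.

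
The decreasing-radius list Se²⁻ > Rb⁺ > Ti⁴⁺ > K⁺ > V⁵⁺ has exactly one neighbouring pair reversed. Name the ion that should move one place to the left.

K⁺

Scanning neighbour by neighbour, only Ti⁴⁺/K⁺ violates a trend: Ti⁴⁺ and K⁺ share 18 electrons; the higher nuclear charge on Ti (Z=22) contracts it more, so Ti⁴⁺ < K⁺. That makes K⁺ the one sitting a position late relative to where it belongs.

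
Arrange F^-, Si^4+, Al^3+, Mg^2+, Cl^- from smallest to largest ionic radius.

Si^4+ < Al^3+ < Mg^2+ < F^- < Cl^-

Tabulating Z and e⁻: Si^4+ has 10 e⁻ (Z=14), Al^3+ has 10 e⁻ (Z=13), Mg^2+ has 10 e⁻ (Z=12), F^- has 10 e⁻ (Z=9), Cl^- has 18 e⁻ (Z=17). Si^4+ < Al^3+ (isoelectronic, higher Z=14 is smaller); Al^3+ < Mg^2+ (both 10 e⁻, Z=13>12); Mg^2+ < F^- (isoelectronic, higher Z=12 is smaller); F^- < Cl^- (same group, 1 shell fewer).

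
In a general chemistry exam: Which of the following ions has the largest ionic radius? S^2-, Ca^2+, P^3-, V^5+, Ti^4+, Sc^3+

Isoelectronic series (18 e⁻ each). Size is set by nuclear charge: more protons means a smaller ion. V^5+ (Z=23), Ti^4+ (Z=22), Sc^3+ (Z=21), Ca^2+ (Z=20), S^2- (Z=16), P^3- (Z=15).

P^3-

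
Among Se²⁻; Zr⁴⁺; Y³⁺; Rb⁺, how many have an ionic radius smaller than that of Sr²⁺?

2

All of these have 36 electrons (isoelectronic). With the same electron cloud, the ion with the most protons pulls it in tightest. Nuclear charges: Zr⁴⁺ (Z=40), Y³⁺ (Z=39), Sr²⁺ (Z=38), Rb⁺ (Z=37), Se²⁻ (Z=34). Highest Z is smallest.
Overall: Zr⁴⁺ < Y³⁺ < Sr²⁺ < Rb⁺ < Se²⁻. Sr²⁺ has 2 below it and 2 above. That's 2.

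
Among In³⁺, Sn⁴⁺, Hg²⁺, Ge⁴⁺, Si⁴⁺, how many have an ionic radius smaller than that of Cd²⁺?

Tabulating Z and e⁻: Si⁴⁺ (Z=14, 10 e⁻), Ge⁴⁺ (Z=32, 28 e⁻), Sn⁴⁺ (Z=50, 46 e⁻), In³⁺ (Z=49, 46 e⁻), Cd²⁺ (Z=48, 46 e⁻), Hg²⁺ (Z=80, 78 e⁻). Si⁴⁺ < Ge⁴⁺ (same group, period 3 vs 4); Ge⁴⁺ < Sn⁴⁺ (same group, period 4 vs 5); Sn⁴⁺ < In³⁺ (isoelectronic, higher Z=50 is smaller); In³⁺ < Cd²⁺ (isoelectronic, higher Z=49 is smaller); Cd²⁺ < Hg²⁺ (same group, 1 shell fewer).
Ordering all of them (including Cd²⁺) by radius gives Si⁴⁺ < Ge⁴⁺ < Sn⁴⁺ < In³⁺ < Cd²⁺ < Hg²⁺. Count: 4.

4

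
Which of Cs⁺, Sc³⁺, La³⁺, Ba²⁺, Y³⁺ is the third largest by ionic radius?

La³⁺

Tabulating Z and e⁻: Sc³⁺ (Z=21, 18 e⁻), Y³⁺ (Z=39, 36 e⁻), La³⁺ (Z=57, 54 e⁻), Ba²⁺ (Z=56, 54 e⁻), Cs⁺ (Z=55, 54 e⁻). Sc³⁺ < Y³⁺ (same group, period 4 vs 5); Y³⁺ < La³⁺ (same group, 1 shell fewer); La³⁺ < Ba²⁺ (both 54 e⁻, Z=57>56); Ba²⁺ < Cs⁺ (both 54 e⁻, Z=56>55).
Ordering: Sc³⁺ < Y³⁺ < La³⁺ < Ba²⁺ < Cs⁺. The third largest is La³⁺.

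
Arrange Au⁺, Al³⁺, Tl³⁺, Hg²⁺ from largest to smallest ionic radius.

First list Z and electron count for each: Al³⁺ (Z=13, 10 e⁻), Tl³⁺ (Z=81, 78 e⁻), Hg²⁺ (Z=80, 78 e⁻), Au⁺ (Z=79, 78 e⁻). Al³⁺ < Tl³⁺ (same group, 3 shells fewer); Tl³⁺ < Hg²⁺ (both 78 e⁻, Z=81>80); Hg²⁺ < Au⁺ (isoelectronic, higher Z=80 is smaller).

Au⁺ > Hg²⁺ > Tl³⁺ > Al³⁺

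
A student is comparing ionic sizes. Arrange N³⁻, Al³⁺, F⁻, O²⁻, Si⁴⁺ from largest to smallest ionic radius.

These species are isoelectronic with 10 electrons. The only difference is the number of protons: Si⁴⁺ (Z=14), Al³⁺ (Z=13), F⁻ (Z=9), O²⁻ (Z=8), N³⁻ (Z=7). The strongest nuclear pull (Si⁴⁺) gives the smallest ion.

N³⁻ > O²⁻ > F⁻ > Al³⁺ > Si⁴⁺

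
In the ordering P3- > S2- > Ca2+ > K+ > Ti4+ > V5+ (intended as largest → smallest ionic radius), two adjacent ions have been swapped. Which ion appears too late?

K+

The pair Ca2+, K+ is the wrong way round — they are isoelectronic (18 e⁻) and Ca has more protons than K (20 vs 19), making Ca2+ smaller. All other adjacent pairs agree with periodic trends, so K+ is the misplaced ion.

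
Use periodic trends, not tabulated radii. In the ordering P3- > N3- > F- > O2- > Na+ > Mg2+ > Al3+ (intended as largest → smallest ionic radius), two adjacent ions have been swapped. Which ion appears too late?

O2-

The pair F-, O2- is the wrong way round — they are isoelectronic (10 e⁻) and F has more protons than O (9 vs 8), making F- smaller. All other adjacent pairs agree with periodic trends, so O2- is the misplaced ion.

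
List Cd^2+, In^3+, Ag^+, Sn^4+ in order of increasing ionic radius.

These species are isoelectronic with 46 electrons. The only difference is the number of protons: Sn^4+ (Z=50), In^3+ (Z=49), Cd^2+ (Z=48), Ag^+ (Z=47). The strongest nuclear pull (Sn^4+) gives the smallest ion.

Sn^4+ < In^3+ < Cd^2+ < Ag^+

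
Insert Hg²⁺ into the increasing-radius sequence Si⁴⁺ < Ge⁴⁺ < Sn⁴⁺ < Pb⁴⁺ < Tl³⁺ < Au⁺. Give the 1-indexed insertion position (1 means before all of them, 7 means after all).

Electron counts and nuclear charges: Si⁴⁺: 10 e⁻, Z=14, Ge⁴⁺: 28 e⁻, Z=32, Sn⁴⁺: 46 e⁻, Z=50, Pb⁴⁺: 78 e⁻, Z=82, Tl³⁺: 78 e⁻, Z=81, Hg²⁺: 78 e⁻, Z=80, Au⁺: 78 e⁻, Z=79. Si⁴⁺ < Ge⁴⁺ (same group, period 3 vs 4); Ge⁴⁺ < Sn⁴⁺ (same group, period 4 vs 5); Sn⁴⁺ < Pb⁴⁺ (same group, 1 shell fewer); Pb⁴⁺ < Tl³⁺ (both 78 e⁻, Z=82>81); Tl³⁺ < Hg²⁺ (isoelectronic, higher Z=81 is smaller); Hg²⁺ < Au⁺ (isoelectronic, higher Z=80 is smaller).
Putting Hg²⁺ in gives Si⁴⁺ < Ge⁴⁺ < Sn⁴⁺ < Pb⁴⁺ < Tl³⁺ < Hg²⁺ < Au⁺; it lands at slot 6.

6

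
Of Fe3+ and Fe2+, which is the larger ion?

These are all Fe ions. Removing more electrons (higher positive charge) pulls the remaining electrons in closer, so Fe3+ is smallest and Fe2+ is largest.

Fe2+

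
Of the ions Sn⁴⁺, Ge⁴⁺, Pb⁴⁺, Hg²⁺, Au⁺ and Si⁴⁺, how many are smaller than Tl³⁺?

4

Electron counts and nuclear charges: Si⁴⁺: 10 e⁻, Z=14, Ge⁴⁺: 28 e⁻, Z=32, Sn⁴⁺: 46 e⁻, Z=50, Pb⁴⁺: 78 e⁻, Z=82, Tl³⁺: 78 e⁻, Z=81, Hg²⁺: 78 e⁻, Z=80, Au⁺: 78 e⁻, Z=79. Si⁴⁺ < Ge⁴⁺ (same group, period 3 vs 4); Ge⁴⁺ < Sn⁴⁺ (same group, 1 shell fewer); Sn⁴⁺ < Pb⁴⁺ (same group, 1 shell fewer); Pb⁴⁺ < Tl³⁺ (isoelectronic, higher Z=82 is smaller); Tl³⁺ < Hg²⁺ (both 78 e⁻, Z=81>80); Hg²⁺ < Au⁺ (both 78 e⁻, Z=80>79).
Relative to Tl³⁺, the ions that are smaller are Si⁴⁺, Ge⁴⁺, Sn⁴⁺, Pb⁴⁺. That's 4.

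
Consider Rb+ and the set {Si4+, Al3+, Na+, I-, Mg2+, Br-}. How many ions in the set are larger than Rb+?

2

Si4+: 10 e⁻, Z=14, Al3+: 10 e⁻, Z=13, Mg2+: 10 e⁻, Z=12, Na+: 10 e⁻, Z=11, Rb+: 36 e⁻, Z=37, Br-: 36 e⁻, Z=35, I-: 54 e⁻, Z=53. Si4+ < Al3+ (isoelectronic, higher Z=14 is smaller); Al3+ < Mg2+ (both 10 e⁻, Z=13>12); Mg2+ < Na+ (isoelectronic, higher Z=12 is smaller); Na+ < Rb+ (same group, period 3 vs 5); Rb+ < Br- (isoelectronic, higher Z=37 is smaller); Br- < I- (same group, period 4 vs 5).
Ordering all of them (including Rb+) by radius gives Si4+ < Al3+ < Mg2+ < Na+ < Rb+ < Br- < I-. That's 2.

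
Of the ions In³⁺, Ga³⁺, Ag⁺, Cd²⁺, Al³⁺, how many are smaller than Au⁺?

5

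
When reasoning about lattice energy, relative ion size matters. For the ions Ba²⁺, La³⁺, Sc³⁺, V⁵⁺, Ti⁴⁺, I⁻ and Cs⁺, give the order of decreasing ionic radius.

Work out protons and electrons: V⁵⁺: 18 e⁻, Z=23, Ti⁴⁺: 18 e⁻, Z=22, Sc³⁺: 18 e⁻, Z=21, La³⁺: 54 e⁻, Z=57, Ba²⁺: 54 e⁻, Z=56, Cs⁺: 54 e⁻, Z=55, I⁻: 54 e⁻, Z=53. V⁵⁺ < Ti⁴⁺ (both 18 e⁻, Z=23>22); Ti⁴⁺ < Sc³⁺ (both 18 e⁻, Z=22>21); Sc³⁺ < La³⁺ (same group, 2 shells fewer); La³⁺ < Ba²⁺ (isoelectronic, higher Z=57 is smaller); Ba²⁺ < Cs⁺ (isoelectronic, higher Z=56 is smaller); Cs⁺ < I⁻ (both 54 e⁻, Z=55>53).

I⁻ > Cs⁺ > Ba²⁺ > La³⁺ > Sc³⁺ > Ti⁴⁺ > V⁵⁺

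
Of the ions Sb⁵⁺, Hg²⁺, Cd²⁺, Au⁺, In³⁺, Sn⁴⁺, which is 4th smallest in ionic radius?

Cd²⁺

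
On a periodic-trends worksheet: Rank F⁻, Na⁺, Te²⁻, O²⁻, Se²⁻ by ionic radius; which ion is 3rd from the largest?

First list Z and electron count for each: Na⁺ (Z=11, 10 e⁻), F⁻ (Z=9, 10 e⁻), O²⁻ (Z=8, 10 e⁻), Se²⁻ (Z=34, 36 e⁻), Te²⁻ (Z=52, 54 e⁻). Na⁺ < F⁻ (isoelectronic, higher Z=11 is smaller); F⁻ < O²⁻ (both 10 e⁻, Z=9>8); O²⁻ < Se²⁻ (same group, 2 shells fewer); Se²⁻ < Te²⁻ (same group, period 4 vs 5).
Ordering: Na⁺ < F⁻ < O²⁻ < Se²⁻ < Te²⁻. The 3rd largest is O²⁻.

O²⁻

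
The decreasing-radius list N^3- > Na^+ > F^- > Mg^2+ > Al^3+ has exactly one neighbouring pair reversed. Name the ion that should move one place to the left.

F^-

Compare adjacent ions: both have 10 electrons but Z(Na)=11 > Z(F)=9, so Na^+ should be the smaller of the two — yet in this decreasing list Na^+ sits before F^-. Nothing else is reversed, so F^- should move one place to the left.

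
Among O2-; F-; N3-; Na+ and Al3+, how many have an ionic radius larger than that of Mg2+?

4

All of these have 10 electrons (isoelectronic). With the same electron cloud, the ion with the most protons pulls it in tightest. Nuclear charges: Al3+ (Z=13), Mg2+ (Z=12), Na+ (Z=11), F- (Z=9), O2- (Z=8), N3- (Z=7). Highest Z is smallest.
Relative to Mg2+, the ions that are larger are Na+, F-, O2-, N3-. Count: 4.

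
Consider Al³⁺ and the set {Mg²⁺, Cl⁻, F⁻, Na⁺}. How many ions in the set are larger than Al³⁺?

Work out protons and electrons: Al³⁺: 10 e⁻, Z=13, Mg²⁺: 10 e⁻, Z=12, Na⁺: 10 e⁻, Z=11, F⁻: 10 e⁻, Z=9, Cl⁻: 18 e⁻, Z=17. Al³⁺ < Mg²⁺ (isoelectronic, higher Z=13 is smaller); Mg²⁺ < Na⁺ (isoelectronic, higher Z=12 is smaller); Na⁺ < F⁻ (both 10 e⁻, Z=11>9); F⁻ < Cl⁻ (same group, period 2 vs 3).
Ordering all of them (including Al³⁺) by radius gives Al³⁺ < Mg²⁺ < Na⁺ < F⁻ < Cl⁻. That's 4.

4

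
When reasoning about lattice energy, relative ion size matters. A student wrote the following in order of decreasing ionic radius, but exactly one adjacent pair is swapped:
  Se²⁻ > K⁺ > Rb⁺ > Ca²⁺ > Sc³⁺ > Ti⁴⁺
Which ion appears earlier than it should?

Scanning neighbour by neighbour, only K⁺/Rb⁺ violates a trend: same group and charge — period 4 sits above period 5, so K⁺ is smaller. That makes K⁺ the one sitting a position early relative to where it belongs.

K⁺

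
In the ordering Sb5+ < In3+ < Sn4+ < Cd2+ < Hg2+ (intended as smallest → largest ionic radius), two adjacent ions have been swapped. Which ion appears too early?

In3+

The pair In3+, Sn4+ is the wrong way round — they are isoelectronic (46 e⁻) and Sn has more protons than In (50 vs 49), making Sn4+ smaller. All other adjacent pairs agree with periodic trends, so In3+ is the misplaced ion.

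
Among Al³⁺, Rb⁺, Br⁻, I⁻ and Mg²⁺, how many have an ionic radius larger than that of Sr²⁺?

3

Tabulating Z and e⁻: Al³⁺ has 10 e⁻ (Z=13), Mg²⁺ has 10 e⁻ (Z=12), Sr²⁺ has 36 e⁻ (Z=38), Rb⁺ has 36 e⁻ (Z=37), Br⁻ has 36 e⁻ (Z=35), I⁻ has 54 e⁻ (Z=53). Al³⁺ < Mg²⁺ (both 10 e⁻, Z=13>12); Mg²⁺ < Sr²⁺ (same group, period 3 vs 5); Sr²⁺ < Rb⁺ (both 36 e⁻, Z=38>37); Rb⁺ < Br⁻ (both 36 e⁻, Z=37>35); Br⁻ < I⁻ (same group, period 4 vs 5).
Placing each against Sr²⁺: smaller — Al³⁺, Mg²⁺; larger — Rb⁺, Br⁻, I⁻. That's 3.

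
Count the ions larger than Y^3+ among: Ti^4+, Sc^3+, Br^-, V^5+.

Work out protons and electrons: V^5+ has 18 e⁻ (Z=23), Ti^4+ has 18 e⁻ (Z=22), Sc^3+ has 18 e⁻ (Z=21), Y^3+ has 36 e⁻ (Z=39), Br^- has 36 e⁻ (Z=35). V^5+ < Ti^4+ (both 18 e⁻, Z=23>22); Ti^4+ < Sc^3+ (isoelectronic, higher Z=22 is smaller); Sc^3+ < Y^3+ (same group, period 4 vs 5); Y^3+ < Br^- (isoelectronic, higher Z=39 is smaller).
Ordering all of them (including Y^3+) by radius gives V^5+ < Ti^4+ < Sc^3+ < Y^3+ < Br^-. That's 1.

1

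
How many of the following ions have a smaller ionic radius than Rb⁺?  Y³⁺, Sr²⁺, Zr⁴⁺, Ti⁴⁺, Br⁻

4

Ti⁴⁺ has 18 e⁻ (Z=22), Zr⁴⁺ has 36 e⁻ (Z=40), Y³⁺ has 36 e⁻ (Z=39), Sr²⁺ has 36 e⁻ (Z=38), Rb⁺ has 36 e⁻ (Z=37), Br⁻ has 36 e⁻ (Z=35). Ti⁴⁺ < Zr⁴⁺ (same group, 1 shell fewer); Zr⁴⁺ < Y³⁺ (both 36 e⁻, Z=40>39); Y³⁺ < Sr²⁺ (isoelectronic, higher Z=39 is smaller); Sr²⁺ < Rb⁺ (both 36 e⁻, Z=38>37); Rb⁺ < Br⁻ (isoelectronic, higher Z=37 is smaller).
Placing each against Rb⁺: smaller — Ti⁴⁺, Zr⁴⁺, Y³⁺, Sr²⁺; larger — Br⁻. So 4 are smaller.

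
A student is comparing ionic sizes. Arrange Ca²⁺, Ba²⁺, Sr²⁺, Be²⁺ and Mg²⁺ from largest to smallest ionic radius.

All are in the same group with charge +2. Radius grows down the group as n (the outermost shell) increases.

Ba²⁺ > Sr²⁺ > Ca²⁺ > Mg²⁺ > Be²⁺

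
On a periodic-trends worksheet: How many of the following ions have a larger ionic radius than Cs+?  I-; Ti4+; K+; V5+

Tabulating Z and e⁻: V5+: 18 e⁻, Z=23, Ti4+: 18 e⁻, Z=22, K+: 18 e⁻, Z=19, Cs+: 54 e⁻, Z=55, I-: 54 e⁻, Z=53. V5+ < Ti4+ (both 18 e⁻, Z=23>22); Ti4+ < K+ (both 18 e⁻, Z=22>19); K+ < Cs+ (same group, 2 shells fewer); Cs+ < I- (both 54 e⁻, Z=55>53).
Relative to Cs+, the ions that are larger are I-. So 1 is larger.

1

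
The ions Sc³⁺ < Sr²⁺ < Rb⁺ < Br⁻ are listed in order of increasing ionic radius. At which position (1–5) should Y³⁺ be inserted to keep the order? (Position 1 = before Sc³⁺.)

2

First list Z and electron count for each: Sc³⁺: 18 e⁻, Z=21, Y³⁺: 36 e⁻, Z=39, Sr²⁺: 36 e⁻, Z=38, Rb⁺: 36 e⁻, Z=37, Br⁻: 36 e⁻, Z=35. Sc³⁺ < Y³⁺ (same group, 1 shell fewer); Y³⁺ < Sr²⁺ (both 36 e⁻, Z=39>38); Sr²⁺ < Rb⁺ (both 36 e⁻, Z=38>37); Rb⁺ < Br⁻ (isoelectronic, higher Z=37 is smaller).
With Y³⁺ included the full order is Sc³⁺ < Y³⁺ < Sr²⁺ < Rb⁺ < Br⁻, so it takes position 2.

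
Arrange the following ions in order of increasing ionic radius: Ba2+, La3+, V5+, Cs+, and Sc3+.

V5+ < Sc3+ < La3+ < Ba2+ < Cs+

Work out protons and electrons: V5+: 18 e⁻, Z=23, Sc3+: 18 e⁻, Z=21, La3+: 54 e⁻, Z=57, Ba2+: 54 e⁻, Z=56, Cs+: 54 e⁻, Z=55. V5+ < Sc3+ (both 18 e⁻, Z=23>21); Sc3+ < La3+ (same group, period 4 vs 6); La3+ < Ba2+ (both 54 e⁻, Z=57>56); Ba2+ < Cs+ (both 54 e⁻, Z=56>55).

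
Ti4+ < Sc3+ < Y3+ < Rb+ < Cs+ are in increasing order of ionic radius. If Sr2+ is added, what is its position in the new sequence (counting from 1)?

Electron counts and nuclear charges: Ti4+: 18 e⁻, Z=22, Sc3+: 18 e⁻, Z=21, Y3+: 36 e⁻, Z=39, Sr2+: 36 e⁻, Z=38, Rb+: 36 e⁻, Z=37, Cs+: 54 e⁻, Z=55. Ti4+ < Sc3+ (both 18 e⁻, Z=22>21); Sc3+ < Y3+ (same group, period 4 vs 5); Y3+ < Sr2+ (isoelectronic, higher Z=39 is smaller); Sr2+ < Rb+ (both 36 e⁻, Z=38>37); Rb+ < Cs+ (same group, 1 shell fewer).
Merged order: Ti4+ < Sc3+ < Y3+ < Sr2+ < Rb+ < Cs+ — Sr2+ is number 4.

4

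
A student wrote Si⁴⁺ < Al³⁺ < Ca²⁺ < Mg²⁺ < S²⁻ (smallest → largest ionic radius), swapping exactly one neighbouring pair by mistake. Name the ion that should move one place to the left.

The pair Ca²⁺, Mg²⁺ is the wrong way round — both in group 2 with the same charge; Mg²⁺ (period 3) has the smaller radius. All other adjacent pairs agree with periodic trends, so Mg²⁺ is the misplaced ion.

Mg²⁺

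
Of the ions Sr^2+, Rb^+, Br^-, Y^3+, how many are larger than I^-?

Electron counts and nuclear charges: Y^3+ (Z=39, 36 e⁻), Sr^2+ (Z=38, 36 e⁻), Rb^+ (Z=37, 36 e⁻), Br^- (Z=35, 36 e⁻), I^- (Z=53, 54 e⁻). Y^3+ < Sr^2+ (isoelectronic, higher Z=39 is smaller); Sr^2+ < Rb^+ (isoelectronic, higher Z=38 is smaller); Rb^+ < Br^- (isoelectronic, higher Z=37 is smaller); Br^- < I^- (same group, period 4 vs 5).
Overall: Y^3+ < Sr^2+ < Rb^+ < Br^- < I^-. I^- has 4 below it and 0 above. Count: 0.

0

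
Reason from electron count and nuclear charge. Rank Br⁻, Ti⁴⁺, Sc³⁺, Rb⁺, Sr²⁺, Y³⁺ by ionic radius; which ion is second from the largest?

Rb⁺

Tabulating Z and e⁻: Ti⁴⁺ (Z=22, 18 e⁻), Sc³⁺ (Z=21, 18 e⁻), Y³⁺ (Z=39, 36 e⁻), Sr²⁺ (Z=38, 36 e⁻), Rb⁺ (Z=37, 36 e⁻), Br⁻ (Z=35, 36 e⁻). Ti⁴⁺ < Sc³⁺ (isoelectronic, higher Z=22 is smaller); Sc³⁺ < Y³⁺ (same group, 1 shell fewer); Y³⁺ < Sr²⁺ (isoelectronic, higher Z=39 is smaller); Sr²⁺ < Rb⁺ (isoelectronic, higher Z=38 is smaller); Rb⁺ < Br⁻ (both 36 e⁻, Z=37>35).
Full ascending order: Ti⁴⁺ < Sc³⁺ < Y³⁺ < Sr²⁺ < Rb⁺ < Br⁻. Counting from the largest, position 2 is Rb⁺.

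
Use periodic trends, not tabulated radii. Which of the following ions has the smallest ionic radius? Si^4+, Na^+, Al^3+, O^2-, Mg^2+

Isoelectronic series (10 e⁻ each). Size is set by nuclear charge: more protons means a smaller ion. Si^4+ (Z=14), Al^3+ (Z=13), Mg^2+ (Z=12), Na^+ (Z=11), O^2- (Z=8).

Si^4+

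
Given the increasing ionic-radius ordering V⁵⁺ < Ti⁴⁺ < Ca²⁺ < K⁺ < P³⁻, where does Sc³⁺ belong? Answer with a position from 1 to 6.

Isoelectronic series (18 e⁻ each). Size is set by nuclear charge: more protons means a smaller ion. V⁵⁺ (Z=23), Ti⁴⁺ (Z=22), Sc³⁺ (Z=21), Ca²⁺ (Z=20), K⁺ (Z=19), P³⁻ (Z=15).
With Sc³⁺ included the full order is V⁵⁺ < Ti⁴⁺ < Sc³⁺ < Ca²⁺ < K⁺ < P³⁻, so it takes position 3.

3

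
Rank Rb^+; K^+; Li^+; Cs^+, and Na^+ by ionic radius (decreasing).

Cs^+ > Rb^+ > K^+ > Na^+ > Li^+

All are in the same group with charge +1. Radius grows down the group as n (the outermost shell) increases.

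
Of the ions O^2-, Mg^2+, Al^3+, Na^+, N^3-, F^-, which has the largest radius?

These species are isoelectronic with 10 electrons. The only difference is the number of protons: Al^3+ (Z=13), Mg^2+ (Z=12), Na^+ (Z=11), F^- (Z=9), O^2- (Z=8), N^3- (Z=7). The strongest nuclear pull (Al^3+) gives the smallest ion.

N^3-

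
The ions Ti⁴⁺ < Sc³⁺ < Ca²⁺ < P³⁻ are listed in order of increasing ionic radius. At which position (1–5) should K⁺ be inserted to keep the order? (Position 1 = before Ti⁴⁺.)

4

All of these have 18 electrons (isoelectronic). With the same electron cloud, the ion with the most protons pulls it in tightest. Nuclear charges: Ti⁴⁺ (Z=22), Sc³⁺ (Z=21), Ca²⁺ (Z=20), K⁺ (Z=19), P³⁻ (Z=15). Highest Z is smallest.
With K⁺ included the full order is Ti⁴⁺ < Sc³⁺ < Ca²⁺ < K⁺ < P³⁻, so it takes position 4.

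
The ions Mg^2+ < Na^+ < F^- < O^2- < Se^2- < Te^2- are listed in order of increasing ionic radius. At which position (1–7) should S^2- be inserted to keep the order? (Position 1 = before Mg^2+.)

Mg^2+ (Z=12, 10 e⁻), Na^+ (Z=11, 10 e⁻), F^- (Z=9, 10 e⁻), O^2- (Z=8, 10 e⁻), S^2- (Z=16, 18 e⁻), Se^2- (Z=34, 36 e⁻), Te^2- (Z=52, 54 e⁻). Mg^2+ < Na^+ (isoelectronic, higher Z=12 is smaller); Na^+ < F^- (both 10 e⁻, Z=11>9); F^- < O^2- (isoelectronic, higher Z=9 is smaller); O^2- < S^2- (same group, period 2 vs 3); S^2- < Se^2- (same group, period 3 vs 4); Se^2- < Te^2- (same group, 1 shell fewer).
With S^2- included the full order is Mg^2+ < Na^+ < F^- < O^2- < S^2- < Se^2- < Te^2-, so it takes position 5.

5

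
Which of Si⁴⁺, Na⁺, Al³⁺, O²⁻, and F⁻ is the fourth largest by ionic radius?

These species are isoelectronic with 10 electrons. The only difference is the number of protons: Si⁴⁺ (Z=14), Al³⁺ (Z=13), Na⁺ (Z=11), F⁻ (Z=9), O²⁻ (Z=8). The strongest nuclear pull (Si⁴⁺) gives the smallest ion.
Ordering: Si⁴⁺ < Al³⁺ < Na⁺ < F⁻ < O²⁻. The fourth largest is Al³⁺.

Al³⁺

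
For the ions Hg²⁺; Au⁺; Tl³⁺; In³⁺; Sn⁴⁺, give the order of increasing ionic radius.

Sn⁴⁺ < In³⁺ < Tl³⁺ < Hg²⁺ < Au⁺

Sn⁴⁺ (Z=50, 46 e⁻), In³⁺ (Z=49, 46 e⁻), Tl³⁺ (Z=81, 78 e⁻), Hg²⁺ (Z=80, 78 e⁻), Au⁺ (Z=79, 78 e⁻). Sn⁴⁺ < In³⁺ (isoelectronic, higher Z=50 is smaller); In³⁺ < Tl³⁺ (same group, 1 shell fewer); Tl³⁺ < Hg²⁺ (both 78 e⁻, Z=81>80); Hg²⁺ < Au⁺ (isoelectronic, higher Z=80 is smaller).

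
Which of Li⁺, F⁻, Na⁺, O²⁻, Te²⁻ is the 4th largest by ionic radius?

Na⁺

Work out protons and electrons: Li⁺ (Z=3, 2 e⁻), Na⁺ (Z=11, 10 e⁻), F⁻ (Z=9, 10 e⁻), O²⁻ (Z=8, 10 e⁻), Te²⁻ (Z=52, 54 e⁻). Li⁺ < Na⁺ (same group, 1 shell fewer); Na⁺ < F⁻ (both 10 e⁻, Z=11>9); F⁻ < O²⁻ (isoelectronic, higher Z=9 is smaller); O²⁻ < Te²⁻ (same group, 3 shells fewer).
So the order is Li⁺ < Na⁺ < F⁻ < O²⁻ < Te²⁻; the 4th-largest ion is Na⁺.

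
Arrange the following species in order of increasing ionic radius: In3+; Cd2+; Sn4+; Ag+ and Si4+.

First list Z and electron count for each: Si4+ has 10 e⁻ (Z=14), Sn4+ has 46 e⁻ (Z=50), In3+ has 46 e⁻ (Z=49), Cd2+ has 46 e⁻ (Z=48), Ag+ has 46 e⁻ (Z=47). Si4+ < Sn4+ (same group, 2 shells fewer); Sn4+ < In3+ (isoelectronic, higher Z=50 is smaller); In3+ < Cd2+ (isoelectronic, higher Z=49 is smaller); Cd2+ < Ag+ (both 46 e⁻, Z=48>47).

Si4+ < Sn4+ < In3+ < Cd2+ < Ag+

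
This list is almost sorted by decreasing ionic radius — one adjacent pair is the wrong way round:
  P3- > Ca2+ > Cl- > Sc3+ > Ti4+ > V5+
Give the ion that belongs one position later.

Ca2+

The pair Ca2+, Cl- is the wrong way round — both have 18 electrons but Z(Ca)=20 > Z(Cl)=17, so Ca2+ should be the smaller of the two. All other adjacent pairs agree with periodic trends, so Ca2+ is the misplaced ion.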